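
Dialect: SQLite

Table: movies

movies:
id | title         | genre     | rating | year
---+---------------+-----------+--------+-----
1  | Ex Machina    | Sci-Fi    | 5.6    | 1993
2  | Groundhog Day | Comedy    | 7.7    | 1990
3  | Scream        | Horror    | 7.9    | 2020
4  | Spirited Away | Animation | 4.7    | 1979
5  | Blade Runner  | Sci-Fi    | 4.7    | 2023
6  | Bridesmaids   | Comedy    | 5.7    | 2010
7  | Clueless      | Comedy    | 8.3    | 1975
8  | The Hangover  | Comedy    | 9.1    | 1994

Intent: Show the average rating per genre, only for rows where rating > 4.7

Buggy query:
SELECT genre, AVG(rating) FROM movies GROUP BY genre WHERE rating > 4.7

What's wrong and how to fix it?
Bug: WHERE cannot follow GROUP BY

Fix: Place WHERE between FROM and GROUP BY

Corrected query:
SELECT genre, AVG(rating) FROM movies WHERE rating > 4.7 GROUP BY genre

Result:
genre  | AVG(rating)
-------+------------
Comedy | 7.7        
Horror | 7.9        
Sci-Fi | 5.6        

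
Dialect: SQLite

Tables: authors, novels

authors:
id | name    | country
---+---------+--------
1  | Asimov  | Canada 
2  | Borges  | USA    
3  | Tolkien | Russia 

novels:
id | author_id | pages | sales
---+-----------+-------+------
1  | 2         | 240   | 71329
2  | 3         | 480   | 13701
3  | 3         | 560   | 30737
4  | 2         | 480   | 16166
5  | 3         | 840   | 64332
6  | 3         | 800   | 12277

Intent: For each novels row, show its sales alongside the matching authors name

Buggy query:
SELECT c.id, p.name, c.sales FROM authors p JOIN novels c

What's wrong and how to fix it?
Bug: JOIN with no ON clause produces a cartesian product; every novels row pairs with every authors row

Fix: Specify the join condition linking the foreign key to the parent id

Corrected query:
SELECT c.id, p.name, c.sales FROM authors p JOIN novels c ON c.author_id = p.id

Result:
id | name    | sales
---+---------+------
1  | Borges  | 71329
2  | Tolkien | 13701
3  | Tolkien | 30737
4  | Borges  | 16166
5  | Tolkien | 64332
6  | Tolkien | 12277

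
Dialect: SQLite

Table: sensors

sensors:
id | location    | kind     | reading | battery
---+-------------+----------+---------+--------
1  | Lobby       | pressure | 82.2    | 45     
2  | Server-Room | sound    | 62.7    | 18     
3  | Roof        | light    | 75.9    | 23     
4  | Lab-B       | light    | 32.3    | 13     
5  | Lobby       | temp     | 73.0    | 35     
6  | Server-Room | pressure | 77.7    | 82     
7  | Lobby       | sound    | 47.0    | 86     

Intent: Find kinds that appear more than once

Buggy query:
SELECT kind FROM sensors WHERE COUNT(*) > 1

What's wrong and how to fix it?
Bug: COUNT(*) is an aggregate and cannot be used in WHERE

Fix: Group first, then use HAVING for the count condition

Corrected query:
SELECT kind FROM sensors GROUP BY kind HAVING COUNT(*) > 1

Result:
kind    
--------
light   
pressure
sound   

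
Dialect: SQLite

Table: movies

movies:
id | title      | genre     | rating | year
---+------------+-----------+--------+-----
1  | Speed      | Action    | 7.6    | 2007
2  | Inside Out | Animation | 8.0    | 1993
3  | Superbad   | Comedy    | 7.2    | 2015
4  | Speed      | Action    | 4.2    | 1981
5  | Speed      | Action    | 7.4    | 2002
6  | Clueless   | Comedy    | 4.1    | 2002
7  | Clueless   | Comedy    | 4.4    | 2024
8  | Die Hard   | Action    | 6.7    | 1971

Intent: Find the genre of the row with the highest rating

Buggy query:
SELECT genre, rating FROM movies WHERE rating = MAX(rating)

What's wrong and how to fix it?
Bug: WHERE is evaluated per row; an aggregate over the whole table isn't defined there

Fix: Use a subquery: WHERE rating = (SELECT MAX(rating) FROM movies)

Corrected query:
SELECT genre, rating FROM movies WHERE rating = (SELECT MAX(rating) FROM movies)

Result:
genre     | rating
----------+-------
Animation | 8     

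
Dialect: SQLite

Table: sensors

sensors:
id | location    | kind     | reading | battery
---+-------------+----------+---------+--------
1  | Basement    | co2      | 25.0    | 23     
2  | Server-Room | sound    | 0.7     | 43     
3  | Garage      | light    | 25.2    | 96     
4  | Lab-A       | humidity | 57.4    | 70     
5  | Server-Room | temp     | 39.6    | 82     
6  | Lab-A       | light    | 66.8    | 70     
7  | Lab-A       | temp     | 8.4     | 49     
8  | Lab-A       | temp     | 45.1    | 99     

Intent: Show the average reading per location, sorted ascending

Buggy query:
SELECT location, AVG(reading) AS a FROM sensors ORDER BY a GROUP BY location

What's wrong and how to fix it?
Bug: ORDER BY appears before GROUP BY; SQL clause order requires GROUP BY first

Fix: Reorder: SELECT … FROM … GROUP BY … ORDER BY …

Corrected query:
SELECT location, AVG(reading) AS a FROM sensors GROUP BY location ORDER BY a

Result:
location    | a     
------------+-------
Server-Room | 20.15 
Basement    | 25    
Garage      | 25.2  
Lab-A       | 44.425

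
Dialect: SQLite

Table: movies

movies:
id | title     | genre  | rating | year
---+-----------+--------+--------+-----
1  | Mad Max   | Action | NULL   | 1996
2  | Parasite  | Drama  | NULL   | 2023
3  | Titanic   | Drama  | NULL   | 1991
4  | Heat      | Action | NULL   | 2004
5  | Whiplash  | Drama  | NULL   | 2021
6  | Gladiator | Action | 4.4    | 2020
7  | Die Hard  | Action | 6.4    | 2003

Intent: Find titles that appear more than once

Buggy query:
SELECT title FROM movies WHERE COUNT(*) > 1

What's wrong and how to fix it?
Bug: WHERE can't reference COUNT(*); aggregates are computed after WHERE

Fix: GROUP BY title, then filter groups with HAVING COUNT(*) > 1

Corrected query:
SELECT title FROM movies GROUP BY title HAVING COUNT(*) > 1

Result:
(no rows)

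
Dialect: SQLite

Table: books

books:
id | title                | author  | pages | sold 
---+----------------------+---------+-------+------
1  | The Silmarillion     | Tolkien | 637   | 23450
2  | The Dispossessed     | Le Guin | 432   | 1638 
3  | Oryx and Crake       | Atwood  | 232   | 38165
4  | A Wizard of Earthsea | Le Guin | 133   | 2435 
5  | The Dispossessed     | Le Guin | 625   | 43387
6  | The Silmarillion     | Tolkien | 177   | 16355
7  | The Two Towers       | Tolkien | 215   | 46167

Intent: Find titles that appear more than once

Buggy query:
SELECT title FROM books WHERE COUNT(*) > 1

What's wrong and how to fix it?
Bug: COUNT(*) is an aggregate and cannot be used in WHERE

Fix: GROUP BY title, then filter groups with HAVING COUNT(*) > 1

Corrected query:
SELECT title FROM books GROUP BY title HAVING COUNT(*) > 1

Result:
title           
----------------
The Dispossessed
The Silmarillion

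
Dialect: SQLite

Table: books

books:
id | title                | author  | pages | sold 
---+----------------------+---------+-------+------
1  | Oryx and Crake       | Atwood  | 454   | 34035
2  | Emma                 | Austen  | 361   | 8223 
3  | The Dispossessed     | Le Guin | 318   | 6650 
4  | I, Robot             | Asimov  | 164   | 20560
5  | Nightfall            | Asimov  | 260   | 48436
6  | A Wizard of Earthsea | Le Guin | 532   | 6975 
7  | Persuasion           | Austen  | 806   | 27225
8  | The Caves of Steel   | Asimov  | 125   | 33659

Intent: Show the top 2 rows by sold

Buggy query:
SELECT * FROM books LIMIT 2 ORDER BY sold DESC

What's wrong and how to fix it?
Bug: LIMIT must come after ORDER BY

Fix: Swap the clauses: ORDER BY first, then LIMIT

Corrected query:
SELECT * FROM books ORDER BY sold DESC LIMIT 2

Result:
id | title          | author | pages | sold 
---+----------------+--------+-------+------
5  | Nightfall      | Asimov | 260   | 48436
1  | Oryx and Crake | Atwood | 454   | 34035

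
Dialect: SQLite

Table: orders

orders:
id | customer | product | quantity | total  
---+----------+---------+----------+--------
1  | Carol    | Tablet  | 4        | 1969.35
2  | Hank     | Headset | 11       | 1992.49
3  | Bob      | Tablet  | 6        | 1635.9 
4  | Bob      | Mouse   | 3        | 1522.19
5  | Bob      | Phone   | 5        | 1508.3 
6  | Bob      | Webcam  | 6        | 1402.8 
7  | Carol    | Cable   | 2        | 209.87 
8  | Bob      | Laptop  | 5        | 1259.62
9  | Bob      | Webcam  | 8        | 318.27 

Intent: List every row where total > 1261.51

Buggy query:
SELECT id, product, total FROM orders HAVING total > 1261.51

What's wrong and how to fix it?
Bug: This is a non-aggregate query (no GROUP BY, no aggregates), so in SQLite the HAVING clause is invalid here; a row-level condition belongs in WHERE

Fix: Use WHERE for row-level filtering

Corrected query:
SELECT id, product, total FROM orders WHERE total > 1261.51

Result:
id | product | total  
---+---------+--------
1  | Tablet  | 1969.35
2  | Headset | 1992.49
3  | Tablet  | 1635.9 
4  | Mouse   | 1522.19
5  | Phone   | 1508.3 
6  | Webcam  | 1402.8 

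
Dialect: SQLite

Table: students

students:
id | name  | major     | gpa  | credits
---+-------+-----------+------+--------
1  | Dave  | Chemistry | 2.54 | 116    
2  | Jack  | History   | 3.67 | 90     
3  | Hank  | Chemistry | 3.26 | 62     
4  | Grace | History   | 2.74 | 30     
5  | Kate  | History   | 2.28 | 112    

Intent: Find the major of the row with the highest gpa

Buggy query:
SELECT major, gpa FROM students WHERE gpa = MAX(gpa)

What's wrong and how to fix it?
Bug: WHERE is evaluated per row; an aggregate over the whole table isn't defined there

Fix: Use a subquery: WHERE gpa = (SELECT MAX(gpa) FROM students)

Corrected query:
SELECT major, gpa FROM students WHERE gpa = (SELECT MAX(gpa) FROM students)

Result:
major   | gpa 
--------+-----
History | 3.67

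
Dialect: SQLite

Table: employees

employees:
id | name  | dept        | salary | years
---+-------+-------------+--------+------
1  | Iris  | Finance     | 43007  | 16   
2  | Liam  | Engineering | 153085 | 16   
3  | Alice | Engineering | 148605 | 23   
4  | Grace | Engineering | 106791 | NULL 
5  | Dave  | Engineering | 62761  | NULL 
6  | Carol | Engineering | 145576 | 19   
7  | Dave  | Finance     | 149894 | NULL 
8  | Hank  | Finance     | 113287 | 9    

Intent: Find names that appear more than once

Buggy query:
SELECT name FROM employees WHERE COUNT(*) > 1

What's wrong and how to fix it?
Bug: WHERE can't reference COUNT(*); aggregates are computed after WHERE

Fix: GROUP BY name, then filter groups with HAVING COUNT(*) > 1

Corrected query:
SELECT name FROM employees GROUP BY name HAVING COUNT(*) > 1

Result:
name
----
Dave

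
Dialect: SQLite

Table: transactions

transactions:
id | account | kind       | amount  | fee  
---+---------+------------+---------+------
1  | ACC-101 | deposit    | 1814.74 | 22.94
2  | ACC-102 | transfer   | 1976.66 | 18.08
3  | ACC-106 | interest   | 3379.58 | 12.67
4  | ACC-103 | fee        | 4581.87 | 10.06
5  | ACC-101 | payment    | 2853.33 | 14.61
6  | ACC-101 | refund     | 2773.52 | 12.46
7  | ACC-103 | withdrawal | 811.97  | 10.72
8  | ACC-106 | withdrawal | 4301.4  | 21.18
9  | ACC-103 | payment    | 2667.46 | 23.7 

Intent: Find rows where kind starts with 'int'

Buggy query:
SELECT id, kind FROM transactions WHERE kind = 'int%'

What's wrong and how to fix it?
Bug: '=' compares the literal string including the % character; pattern matching needs LIKE

Fix: Use LIKE for wildcard pattern matching

Corrected query:
SELECT id, kind FROM transactions WHERE kind LIKE 'int%'

Result:
id | kind    
---+---------
3  | interest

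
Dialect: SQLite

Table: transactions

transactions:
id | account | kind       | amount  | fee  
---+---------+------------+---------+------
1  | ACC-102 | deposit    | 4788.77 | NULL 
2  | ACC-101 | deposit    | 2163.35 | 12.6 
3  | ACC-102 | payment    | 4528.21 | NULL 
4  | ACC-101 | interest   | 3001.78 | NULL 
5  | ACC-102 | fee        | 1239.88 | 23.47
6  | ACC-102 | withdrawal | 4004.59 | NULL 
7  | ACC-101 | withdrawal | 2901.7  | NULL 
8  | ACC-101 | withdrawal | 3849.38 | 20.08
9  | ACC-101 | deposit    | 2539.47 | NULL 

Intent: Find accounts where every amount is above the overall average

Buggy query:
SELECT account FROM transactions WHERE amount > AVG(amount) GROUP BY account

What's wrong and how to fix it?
Bug: AVG() is an aggregate; it can't sit directly in WHERE

Fix: Compute the overall average in a scalar subquery and compare each group's MIN against it in HAVING

Corrected query:
SELECT account FROM transactions GROUP BY account HAVING MIN(amount) > (SELECT AVG(amount) FROM transactions)

Result:
(no rows)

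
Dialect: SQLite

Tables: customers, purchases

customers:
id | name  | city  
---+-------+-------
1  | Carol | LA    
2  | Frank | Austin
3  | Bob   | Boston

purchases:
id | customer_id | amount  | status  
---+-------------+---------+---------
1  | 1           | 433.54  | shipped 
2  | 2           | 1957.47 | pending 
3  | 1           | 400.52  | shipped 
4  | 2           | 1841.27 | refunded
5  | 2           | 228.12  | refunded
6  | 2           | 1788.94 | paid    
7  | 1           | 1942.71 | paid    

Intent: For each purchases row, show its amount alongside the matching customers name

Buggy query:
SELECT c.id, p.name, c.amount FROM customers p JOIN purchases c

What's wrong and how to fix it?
Bug: Missing join condition: each purchases row is matched to all customers rows instead of just its own

Fix: Specify the join condition linking the foreign key to the parent id

Corrected query:
SELECT c.id, p.name, c.amount FROM customers p JOIN purchases c ON c.customer_id = p.id

Result:
id | name  | amount 
---+-------+--------
1  | Carol | 433.54 
2  | Frank | 1957.47
3  | Carol | 400.52 
4  | Frank | 1841.27
5  | Frank | 228.12 
6  | Frank | 1788.94
7  | Carol | 1942.71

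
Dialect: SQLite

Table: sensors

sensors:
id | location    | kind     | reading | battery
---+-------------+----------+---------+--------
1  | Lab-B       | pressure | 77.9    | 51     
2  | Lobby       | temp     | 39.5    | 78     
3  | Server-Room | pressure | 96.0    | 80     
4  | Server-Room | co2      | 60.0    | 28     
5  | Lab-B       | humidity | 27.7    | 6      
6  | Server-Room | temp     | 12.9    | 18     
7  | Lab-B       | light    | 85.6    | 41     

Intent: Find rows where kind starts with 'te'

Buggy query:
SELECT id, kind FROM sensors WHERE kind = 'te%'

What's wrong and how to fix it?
Bug: '=' compares the literal string including the % character; pattern matching needs LIKE

Fix: Replace '=' with LIKE so 'te%' is treated as a pattern

Corrected query:
SELECT id, kind FROM sensors WHERE kind LIKE 'te%'

Result:
id | kind
---+-----
2  | temp
6  | temp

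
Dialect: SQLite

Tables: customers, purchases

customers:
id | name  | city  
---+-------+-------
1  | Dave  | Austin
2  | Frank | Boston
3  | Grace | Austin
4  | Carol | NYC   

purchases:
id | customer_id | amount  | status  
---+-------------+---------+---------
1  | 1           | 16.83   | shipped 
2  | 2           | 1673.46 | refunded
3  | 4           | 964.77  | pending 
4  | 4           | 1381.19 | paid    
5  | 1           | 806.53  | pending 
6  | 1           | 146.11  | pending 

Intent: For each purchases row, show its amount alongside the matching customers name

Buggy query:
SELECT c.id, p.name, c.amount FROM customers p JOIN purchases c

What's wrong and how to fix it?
Bug: Missing join condition: each purchases row is matched to all customers rows instead of just its own

Fix: Add ON c.customer_id = p.id to the JOIN

Corrected query:
SELECT c.id, p.name, c.amount FROM customers p JOIN purchases c ON c.customer_id = p.id

Result:
id | name  | amount 
---+-------+--------
1  | Dave  | 16.83  
2  | Frank | 1673.46
3  | Carol | 964.77 
4  | Carol | 1381.19
5  | Dave  | 806.53 
6  | Dave  | 146.11 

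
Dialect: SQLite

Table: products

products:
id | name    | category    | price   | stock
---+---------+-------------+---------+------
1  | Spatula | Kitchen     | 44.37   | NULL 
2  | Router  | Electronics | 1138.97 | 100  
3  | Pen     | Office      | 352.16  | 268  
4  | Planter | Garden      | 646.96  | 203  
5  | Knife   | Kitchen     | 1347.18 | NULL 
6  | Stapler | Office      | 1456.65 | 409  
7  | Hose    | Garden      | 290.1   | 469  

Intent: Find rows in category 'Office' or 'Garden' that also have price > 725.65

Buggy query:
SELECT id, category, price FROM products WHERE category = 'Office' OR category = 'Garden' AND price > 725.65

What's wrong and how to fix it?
Bug: Without parentheses, AND is evaluated before OR, so the price filter only applies to the 'Garden' branch

Fix: Group the OR with parentheses (or use IN), then AND the threshold

Corrected query:
SELECT id, category, price FROM products WHERE (category = 'Office' OR category = 'Garden') AND price > 725.65

Result:
id | category | price  
---+----------+--------
6  | Office   | 1456.65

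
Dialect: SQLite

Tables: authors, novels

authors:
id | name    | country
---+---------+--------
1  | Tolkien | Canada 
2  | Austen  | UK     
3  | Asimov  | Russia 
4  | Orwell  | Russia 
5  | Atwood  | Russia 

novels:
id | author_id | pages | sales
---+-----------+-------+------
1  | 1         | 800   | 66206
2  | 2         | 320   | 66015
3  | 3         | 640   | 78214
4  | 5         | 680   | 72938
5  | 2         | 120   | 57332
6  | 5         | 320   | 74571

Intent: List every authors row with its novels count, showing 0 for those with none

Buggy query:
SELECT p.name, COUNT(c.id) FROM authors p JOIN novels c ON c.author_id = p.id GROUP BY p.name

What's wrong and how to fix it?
Bug: An inner join excludes parents with zero children

Fix: Use LEFT JOIN so parents without children still appear (COUNT(c.id) gives 0)

Corrected query:
SELECT p.name, COUNT(c.id) FROM authors p LEFT JOIN novels c ON c.author_id = p.id GROUP BY p.name

Result:
name    | COUNT(c.id)
--------+------------
Asimov  | 1          
Atwood  | 2          
Austen  | 2          
Orwell  | 0          
Tolkien | 1          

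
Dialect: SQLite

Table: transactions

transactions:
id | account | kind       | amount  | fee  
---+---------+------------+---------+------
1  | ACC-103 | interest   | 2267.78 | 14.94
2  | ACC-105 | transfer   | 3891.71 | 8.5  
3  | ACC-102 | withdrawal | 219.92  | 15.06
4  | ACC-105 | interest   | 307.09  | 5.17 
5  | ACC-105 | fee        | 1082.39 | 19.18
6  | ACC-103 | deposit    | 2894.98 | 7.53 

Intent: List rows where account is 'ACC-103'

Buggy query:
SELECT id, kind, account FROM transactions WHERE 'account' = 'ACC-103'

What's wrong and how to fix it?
Bug: Single quotes denote string literals in SQL; the column name is being compared as a constant string

Fix: Remove the quotes around the column name (or use double quotes for an identifier)

Corrected query:
SELECT id, kind, account FROM transactions WHERE account = 'ACC-103'

Result:
id | kind     | account
---+----------+--------
1  | interest | ACC-103
6  | deposit  | ACC-103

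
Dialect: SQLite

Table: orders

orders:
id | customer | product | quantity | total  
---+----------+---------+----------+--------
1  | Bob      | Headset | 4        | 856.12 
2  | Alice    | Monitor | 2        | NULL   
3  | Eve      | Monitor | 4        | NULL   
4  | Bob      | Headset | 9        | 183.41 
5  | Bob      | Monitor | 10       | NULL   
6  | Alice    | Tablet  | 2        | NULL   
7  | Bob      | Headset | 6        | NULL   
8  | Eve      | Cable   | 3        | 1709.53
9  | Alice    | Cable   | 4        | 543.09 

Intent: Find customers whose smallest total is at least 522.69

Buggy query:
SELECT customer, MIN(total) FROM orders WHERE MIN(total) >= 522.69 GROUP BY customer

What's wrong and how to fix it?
Bug: Aggregates like MIN are computed per group after WHERE runs

Fix: Replace WHERE with HAVING after the GROUP BY

Corrected query:
SELECT customer, MIN(total) FROM orders GROUP BY customer HAVING MIN(total) >= 522.69

Result:
customer | MIN(total)
---------+-----------
Alice    | 543.09    
Eve      | 1709.53   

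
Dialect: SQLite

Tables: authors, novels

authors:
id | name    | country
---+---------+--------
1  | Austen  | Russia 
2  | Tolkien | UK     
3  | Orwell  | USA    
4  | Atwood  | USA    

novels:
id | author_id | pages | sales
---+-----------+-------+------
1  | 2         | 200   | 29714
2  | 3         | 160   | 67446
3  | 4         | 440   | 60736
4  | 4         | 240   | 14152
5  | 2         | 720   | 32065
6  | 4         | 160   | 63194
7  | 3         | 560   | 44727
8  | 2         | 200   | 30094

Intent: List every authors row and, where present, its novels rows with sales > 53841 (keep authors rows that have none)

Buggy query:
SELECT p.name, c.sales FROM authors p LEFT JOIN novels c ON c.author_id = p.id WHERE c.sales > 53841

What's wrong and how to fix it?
Bug: Filtering c.sales in WHERE discards the NULL rows produced by LEFT JOIN, turning it into an inner join

Fix: Put 'c.sales > 53841' in the JOIN's ON clause instead of WHERE

Corrected query:
SELECT p.name, c.sales FROM authors p LEFT JOIN novels c ON c.author_id = p.id AND c.sales > 53841

Result:
name    | sales
--------+------
Austen  | NULL 
Tolkien | NULL 
Orwell  | 67446
Atwood  | 60736
Atwood  | 63194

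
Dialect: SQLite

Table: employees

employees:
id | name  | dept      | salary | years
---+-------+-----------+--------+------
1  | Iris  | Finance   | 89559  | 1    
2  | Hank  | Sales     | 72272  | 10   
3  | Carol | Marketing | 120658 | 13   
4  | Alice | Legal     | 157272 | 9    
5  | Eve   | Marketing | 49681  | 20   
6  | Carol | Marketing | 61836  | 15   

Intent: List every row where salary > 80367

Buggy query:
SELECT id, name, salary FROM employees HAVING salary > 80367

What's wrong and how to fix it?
Bug: This is a non-aggregate query (no GROUP BY, no aggregates), so in SQLite the HAVING clause is invalid here; a row-level condition belongs in WHERE

Fix: Replace HAVING with WHERE since the condition applies to individual rows

Corrected query:
SELECT id, name, salary FROM employees WHERE salary > 80367

Result:
id | name  | salary
---+-------+-------
1  | Iris  | 89559 
3  | Carol | 120658
4  | Alice | 157272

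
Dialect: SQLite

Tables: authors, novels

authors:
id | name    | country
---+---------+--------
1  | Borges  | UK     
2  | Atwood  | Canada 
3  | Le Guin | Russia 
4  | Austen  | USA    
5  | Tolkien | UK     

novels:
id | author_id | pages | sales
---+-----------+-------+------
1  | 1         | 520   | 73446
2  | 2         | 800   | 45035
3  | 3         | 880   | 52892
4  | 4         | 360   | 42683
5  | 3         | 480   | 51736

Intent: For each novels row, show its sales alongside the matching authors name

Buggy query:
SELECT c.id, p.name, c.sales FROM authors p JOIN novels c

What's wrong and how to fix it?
Bug: Missing join condition: each novels row is matched to all authors rows instead of just its own

Fix: Add ON c.author_id = p.id to the JOIN

Corrected query:
SELECT c.id, p.name, c.sales FROM authors p JOIN novels c ON c.author_id = p.id

Result:
id | name    | sales
---+---------+------
1  | Borges  | 73446
2  | Atwood  | 45035
3  | Le Guin | 52892
4  | Austen  | 42683
5  | Le Guin | 51736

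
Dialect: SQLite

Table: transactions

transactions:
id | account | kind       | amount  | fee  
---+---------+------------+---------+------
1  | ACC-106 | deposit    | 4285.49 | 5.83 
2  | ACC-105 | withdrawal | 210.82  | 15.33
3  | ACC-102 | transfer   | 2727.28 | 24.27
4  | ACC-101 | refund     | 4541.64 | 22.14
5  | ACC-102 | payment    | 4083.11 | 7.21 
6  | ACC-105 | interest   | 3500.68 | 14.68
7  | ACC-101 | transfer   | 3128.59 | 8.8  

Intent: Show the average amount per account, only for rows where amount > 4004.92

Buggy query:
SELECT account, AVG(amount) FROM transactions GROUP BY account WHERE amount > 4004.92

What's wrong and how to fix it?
Bug: Row-level WHERE must come before GROUP BY in the clause order

Fix: Move the WHERE clause before GROUP BY

Corrected query:
SELECT account, AVG(amount) FROM transactions WHERE amount > 4004.92 GROUP BY account

Result:
account | AVG(amount)
--------+------------
ACC-101 | 4541.64    
ACC-102 | 4083.11    
ACC-106 | 4285.49    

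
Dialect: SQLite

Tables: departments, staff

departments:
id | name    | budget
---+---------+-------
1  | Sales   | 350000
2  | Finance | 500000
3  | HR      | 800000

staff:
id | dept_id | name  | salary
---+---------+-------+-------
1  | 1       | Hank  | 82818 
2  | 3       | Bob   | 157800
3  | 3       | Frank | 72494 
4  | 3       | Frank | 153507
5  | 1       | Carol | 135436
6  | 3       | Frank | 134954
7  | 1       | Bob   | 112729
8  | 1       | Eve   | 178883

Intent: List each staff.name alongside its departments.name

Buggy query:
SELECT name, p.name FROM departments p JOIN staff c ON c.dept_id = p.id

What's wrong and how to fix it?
Bug: 'name' exists in both joined tables, so the database can't tell which one is meant

Fix: Qualify the column with its table alias (c.name)

Corrected query:
SELECT c.name, p.name FROM departments p JOIN staff c ON c.dept_id = p.id

Result:
name  | name 
------+------
Hank  | Sales
Bob   | HR   
Frank | HR   
Frank | HR   
Carol | Sales
Frank | HR   
Bob   | Sales
Eve   | Sales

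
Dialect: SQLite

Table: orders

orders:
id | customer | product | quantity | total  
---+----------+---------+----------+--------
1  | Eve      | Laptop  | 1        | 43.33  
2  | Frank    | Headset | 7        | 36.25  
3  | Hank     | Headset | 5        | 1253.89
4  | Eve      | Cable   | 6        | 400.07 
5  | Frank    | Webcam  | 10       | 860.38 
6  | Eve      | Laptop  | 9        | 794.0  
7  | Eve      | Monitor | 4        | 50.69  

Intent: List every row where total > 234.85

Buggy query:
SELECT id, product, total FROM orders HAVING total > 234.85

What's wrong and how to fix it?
Bug: This is a non-aggregate query (no GROUP BY, no aggregates), so in SQLite the HAVING clause is invalid here; a row-level condition belongs in WHERE

Fix: Replace HAVING with WHERE since the condition applies to individual rows

Corrected query:
SELECT id, product, total FROM orders WHERE total > 234.85

Result:
id | product | total  
---+---------+--------
3  | Headset | 1253.89
4  | Cable   | 400.07 
5  | Webcam  | 860.38 
6  | Laptop  | 794    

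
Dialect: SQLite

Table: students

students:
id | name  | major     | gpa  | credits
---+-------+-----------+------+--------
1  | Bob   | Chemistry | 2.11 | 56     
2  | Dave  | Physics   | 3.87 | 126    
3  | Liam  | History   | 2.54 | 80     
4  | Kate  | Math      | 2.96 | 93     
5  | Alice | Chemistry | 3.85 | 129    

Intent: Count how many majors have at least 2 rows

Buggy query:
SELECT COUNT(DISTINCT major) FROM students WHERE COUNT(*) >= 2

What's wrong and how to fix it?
Bug: COUNT(*) cannot appear in WHERE; the per-group count doesn't exist yet

Fix: Use a subquery that GROUPs and filters with HAVING, then count its rows

Corrected query:
SELECT COUNT(*) FROM (SELECT major FROM students GROUP BY major HAVING COUNT(*) >= 2)

Result:
COUNT(*)
--------
1       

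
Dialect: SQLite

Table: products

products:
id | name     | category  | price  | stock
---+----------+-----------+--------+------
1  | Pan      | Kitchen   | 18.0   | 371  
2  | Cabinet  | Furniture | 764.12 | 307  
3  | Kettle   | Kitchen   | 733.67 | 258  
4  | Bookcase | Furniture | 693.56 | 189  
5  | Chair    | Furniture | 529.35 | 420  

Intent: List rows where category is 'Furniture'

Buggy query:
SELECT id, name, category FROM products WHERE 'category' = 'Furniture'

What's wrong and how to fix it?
Bug: Single quotes denote string literals in SQL; the column name is being compared as a constant string

Fix: Remove the quotes around the column name (or use double quotes for an identifier)

Corrected query:
SELECT id, name, category FROM products WHERE category = 'Furniture'

Result:
id | name     | category 
---+----------+----------
2  | Cabinet  | Furniture
4  | Bookcase | Furniture
5  | Chair    | Furniture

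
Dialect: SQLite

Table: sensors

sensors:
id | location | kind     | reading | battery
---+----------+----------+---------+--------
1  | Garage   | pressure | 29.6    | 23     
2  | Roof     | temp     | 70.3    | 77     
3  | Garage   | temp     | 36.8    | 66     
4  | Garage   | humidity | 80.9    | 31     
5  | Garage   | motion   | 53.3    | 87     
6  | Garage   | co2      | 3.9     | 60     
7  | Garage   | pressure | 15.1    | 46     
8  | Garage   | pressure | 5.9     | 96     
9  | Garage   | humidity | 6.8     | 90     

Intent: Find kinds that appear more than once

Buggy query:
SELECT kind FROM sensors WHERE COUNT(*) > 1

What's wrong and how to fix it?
Bug: COUNT(*) is an aggregate and cannot be used in WHERE

Fix: GROUP BY kind, then filter groups with HAVING COUNT(*) > 1

Corrected query:
SELECT kind FROM sensors GROUP BY kind HAVING COUNT(*) > 1

Result:
kind    
--------
humidity
pressure
temp    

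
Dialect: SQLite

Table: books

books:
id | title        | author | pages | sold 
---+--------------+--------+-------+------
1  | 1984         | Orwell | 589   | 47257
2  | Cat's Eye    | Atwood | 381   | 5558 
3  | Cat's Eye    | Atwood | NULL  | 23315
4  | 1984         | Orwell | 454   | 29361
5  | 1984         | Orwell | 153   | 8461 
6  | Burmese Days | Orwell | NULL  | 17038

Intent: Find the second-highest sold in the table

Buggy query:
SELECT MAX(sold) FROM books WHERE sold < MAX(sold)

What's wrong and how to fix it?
Bug: MAX(sold) on the right of the comparison is an aggregate-in-WHERE error

Fix: Put the inner MAX in a scalar subquery

Corrected query:
SELECT MAX(sold) FROM books WHERE sold < (SELECT MAX(sold) FROM books)

Result:
MAX(sold)
---------
29361    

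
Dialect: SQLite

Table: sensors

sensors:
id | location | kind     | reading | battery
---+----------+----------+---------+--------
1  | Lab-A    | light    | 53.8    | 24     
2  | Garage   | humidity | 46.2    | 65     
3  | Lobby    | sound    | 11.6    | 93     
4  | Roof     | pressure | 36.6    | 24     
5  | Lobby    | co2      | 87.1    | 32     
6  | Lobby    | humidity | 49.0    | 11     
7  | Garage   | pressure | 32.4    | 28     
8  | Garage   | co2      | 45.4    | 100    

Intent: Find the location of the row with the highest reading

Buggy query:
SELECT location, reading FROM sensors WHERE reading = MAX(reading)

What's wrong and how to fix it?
Bug: MAX(reading) is an aggregate and cannot be used directly in WHERE

Fix: Wrap MAX in a scalar subquery so WHERE compares against a single value

Corrected query:
SELECT location, reading FROM sensors WHERE reading = (SELECT MAX(reading) FROM sensors)

Result:
location | reading
---------+--------
Lobby    | 87.1   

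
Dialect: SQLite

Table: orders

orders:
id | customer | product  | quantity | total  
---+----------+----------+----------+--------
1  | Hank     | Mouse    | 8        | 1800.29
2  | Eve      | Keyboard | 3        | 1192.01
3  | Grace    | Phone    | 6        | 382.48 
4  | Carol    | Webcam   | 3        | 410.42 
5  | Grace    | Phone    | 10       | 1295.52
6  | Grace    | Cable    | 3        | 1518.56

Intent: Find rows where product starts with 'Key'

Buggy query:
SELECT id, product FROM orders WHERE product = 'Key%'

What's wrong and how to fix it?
Bug: '=' compares the literal string including the % character; pattern matching needs LIKE

Fix: Replace '=' with LIKE so 'Key%' is treated as a pattern

Corrected query:
SELECT id, product FROM orders WHERE product LIKE 'Key%'

Result:
id | product 
---+---------
2  | Keyboard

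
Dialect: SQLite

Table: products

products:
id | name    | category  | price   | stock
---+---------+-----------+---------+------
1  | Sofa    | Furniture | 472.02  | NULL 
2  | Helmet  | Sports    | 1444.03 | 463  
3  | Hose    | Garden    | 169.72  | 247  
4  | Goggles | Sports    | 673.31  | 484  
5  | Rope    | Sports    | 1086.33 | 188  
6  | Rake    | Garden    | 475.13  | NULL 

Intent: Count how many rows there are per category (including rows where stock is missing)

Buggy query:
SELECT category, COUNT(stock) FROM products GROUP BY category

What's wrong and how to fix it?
Bug: COUNT(stock) skips NULLs, so groups with missing stock are undercounted

Fix: Use COUNT(*) to count all rows regardless of NULL

Corrected query:
SELECT category, COUNT(*) FROM products GROUP BY category

Result:
category  | COUNT(*)
----------+---------
Furniture | 1       
Garden    | 2       
Sports    | 3       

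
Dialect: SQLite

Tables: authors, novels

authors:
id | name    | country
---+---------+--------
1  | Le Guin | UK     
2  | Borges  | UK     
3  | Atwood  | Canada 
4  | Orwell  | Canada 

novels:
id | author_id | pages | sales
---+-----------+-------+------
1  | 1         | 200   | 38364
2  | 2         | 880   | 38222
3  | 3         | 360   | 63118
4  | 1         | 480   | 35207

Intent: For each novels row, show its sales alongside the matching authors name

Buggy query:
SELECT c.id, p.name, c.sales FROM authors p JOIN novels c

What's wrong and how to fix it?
Bug: JOIN with no ON clause produces a cartesian product; every novels row pairs with every authors row

Fix: Specify the join condition linking the foreign key to the parent id

Corrected query:
SELECT c.id, p.name, c.sales FROM authors p JOIN novels c ON c.author_id = p.id

Result:
id | name    | sales
---+---------+------
1  | Le Guin | 38364
2  | Borges  | 38222
3  | Atwood  | 63118
4  | Le Guin | 35207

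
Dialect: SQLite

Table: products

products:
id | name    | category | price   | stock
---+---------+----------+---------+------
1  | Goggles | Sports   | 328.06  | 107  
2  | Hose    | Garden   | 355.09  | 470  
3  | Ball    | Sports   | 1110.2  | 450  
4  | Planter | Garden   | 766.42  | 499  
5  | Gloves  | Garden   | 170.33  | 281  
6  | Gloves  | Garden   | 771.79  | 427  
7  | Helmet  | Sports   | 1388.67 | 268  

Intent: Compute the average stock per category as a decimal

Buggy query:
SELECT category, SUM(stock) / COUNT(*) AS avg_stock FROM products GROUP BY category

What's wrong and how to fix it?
Bug: Both operands are integers, so '/' performs integer division and truncates

Fix: Multiply by 1.0 (or CAST to REAL) to force floating-point division

Corrected query:
SELECT category, SUM(stock) * 1.0 / COUNT(*) AS avg_stock FROM products GROUP BY category

Result:
category | avg_stock
---------+----------
Garden   | 419.25   
Sports   | 275      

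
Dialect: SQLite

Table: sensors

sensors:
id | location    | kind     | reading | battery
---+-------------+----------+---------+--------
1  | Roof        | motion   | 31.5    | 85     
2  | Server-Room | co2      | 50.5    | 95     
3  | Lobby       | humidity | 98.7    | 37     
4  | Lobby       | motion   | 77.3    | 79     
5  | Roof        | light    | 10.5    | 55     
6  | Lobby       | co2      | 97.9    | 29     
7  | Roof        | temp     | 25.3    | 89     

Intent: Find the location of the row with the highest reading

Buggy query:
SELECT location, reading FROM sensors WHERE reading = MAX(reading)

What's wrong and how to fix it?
Bug: MAX(reading) is an aggregate and cannot be used directly in WHERE

Fix: Use a subquery: WHERE reading = (SELECT MAX(reading) FROM sensors)

Corrected query:
SELECT location, reading FROM sensors WHERE reading = (SELECT MAX(reading) FROM sensors)

Result:
location | reading
---------+--------
Lobby    | 98.7   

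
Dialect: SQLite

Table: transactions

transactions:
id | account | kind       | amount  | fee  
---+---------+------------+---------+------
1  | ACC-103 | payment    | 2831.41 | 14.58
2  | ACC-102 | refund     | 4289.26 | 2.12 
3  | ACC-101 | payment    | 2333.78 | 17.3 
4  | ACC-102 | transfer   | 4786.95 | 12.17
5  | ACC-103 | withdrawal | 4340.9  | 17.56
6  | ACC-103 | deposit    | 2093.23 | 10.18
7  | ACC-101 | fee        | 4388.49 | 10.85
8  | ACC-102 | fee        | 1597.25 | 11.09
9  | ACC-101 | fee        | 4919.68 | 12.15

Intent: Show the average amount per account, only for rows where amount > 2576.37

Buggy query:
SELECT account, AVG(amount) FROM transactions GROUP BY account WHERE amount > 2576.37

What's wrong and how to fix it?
Bug: WHERE cannot follow GROUP BY

Fix: Place WHERE between FROM and GROUP BY

Corrected query:
SELECT account, AVG(amount) FROM transactions WHERE amount > 2576.37 GROUP BY account

Result:
account | AVG(amount)
--------+------------
ACC-101 | 4654.085   
ACC-102 | 4538.105   
ACC-103 | 3586.155   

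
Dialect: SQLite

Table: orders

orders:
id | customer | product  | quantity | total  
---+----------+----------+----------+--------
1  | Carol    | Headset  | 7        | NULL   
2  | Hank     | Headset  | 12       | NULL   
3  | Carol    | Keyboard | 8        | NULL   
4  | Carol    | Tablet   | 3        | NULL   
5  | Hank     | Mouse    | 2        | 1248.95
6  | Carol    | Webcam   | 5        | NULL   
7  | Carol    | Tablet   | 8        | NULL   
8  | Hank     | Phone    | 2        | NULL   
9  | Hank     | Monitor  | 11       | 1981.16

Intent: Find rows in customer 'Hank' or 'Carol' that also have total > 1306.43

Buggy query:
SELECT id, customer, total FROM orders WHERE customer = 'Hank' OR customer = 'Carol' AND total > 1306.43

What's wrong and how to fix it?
Bug: Without parentheses, AND is evaluated before OR, so the total filter only applies to the 'Carol' branch

Fix: Add parentheses around the OR so the AND applies to both alternatives

Corrected query:
SELECT id, customer, total FROM orders WHERE (customer = 'Hank' OR customer = 'Carol') AND total > 1306.43

Result:
id | customer | total  
---+----------+--------
9  | Hank     | 1981.16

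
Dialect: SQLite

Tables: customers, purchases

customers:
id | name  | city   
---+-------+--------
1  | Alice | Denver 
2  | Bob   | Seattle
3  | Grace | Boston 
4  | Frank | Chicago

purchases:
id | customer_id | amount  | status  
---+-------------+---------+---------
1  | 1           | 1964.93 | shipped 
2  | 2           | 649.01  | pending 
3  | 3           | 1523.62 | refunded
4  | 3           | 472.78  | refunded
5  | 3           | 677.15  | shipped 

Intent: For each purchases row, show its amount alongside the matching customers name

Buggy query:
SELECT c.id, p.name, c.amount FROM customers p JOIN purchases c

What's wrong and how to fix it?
Bug: Missing join condition: each purchases row is matched to all customers rows instead of just its own

Fix: Specify the join condition linking the foreign key to the parent id

Corrected query:
SELECT c.id, p.name, c.amount FROM customers p JOIN purchases c ON c.customer_id = p.id

Result:
id | name  | amount 
---+-------+--------
1  | Alice | 1964.93
2  | Bob   | 649.01 
3  | Grace | 1523.62
4  | Grace | 472.78 
5  | Grace | 677.15 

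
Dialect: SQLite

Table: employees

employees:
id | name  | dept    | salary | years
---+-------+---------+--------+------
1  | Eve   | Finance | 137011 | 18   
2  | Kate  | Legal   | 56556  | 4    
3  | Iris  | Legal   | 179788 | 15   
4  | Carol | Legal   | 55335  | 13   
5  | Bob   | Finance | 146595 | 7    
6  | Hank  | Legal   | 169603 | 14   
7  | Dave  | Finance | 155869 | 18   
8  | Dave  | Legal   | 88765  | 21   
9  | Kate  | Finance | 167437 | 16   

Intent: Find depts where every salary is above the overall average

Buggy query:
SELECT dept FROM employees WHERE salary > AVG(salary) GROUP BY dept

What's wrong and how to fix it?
Bug: AVG() is an aggregate; it can't sit directly in WHERE

Fix: Use a subquery for AVG and a HAVING MIN(...) filter so the condition holds for every row in the group

Corrected query:
SELECT dept FROM employees GROUP BY dept HAVING MIN(salary) > (SELECT AVG(salary) FROM employees)

Result:
dept   
-------
Finance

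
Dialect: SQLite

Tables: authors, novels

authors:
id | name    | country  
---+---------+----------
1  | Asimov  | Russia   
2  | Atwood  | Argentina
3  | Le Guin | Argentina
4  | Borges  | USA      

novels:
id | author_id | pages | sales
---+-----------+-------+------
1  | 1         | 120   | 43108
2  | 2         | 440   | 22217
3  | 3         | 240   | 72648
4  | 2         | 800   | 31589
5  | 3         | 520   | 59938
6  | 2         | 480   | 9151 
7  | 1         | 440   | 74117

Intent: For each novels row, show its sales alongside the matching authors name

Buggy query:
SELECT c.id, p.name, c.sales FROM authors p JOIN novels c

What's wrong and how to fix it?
Bug: Missing join condition: each novels row is matched to all authors rows instead of just its own

Fix: Specify the join condition linking the foreign key to the parent id

Corrected query:
SELECT c.id, p.name, c.sales FROM authors p JOIN novels c ON c.author_id = p.id

Result:
id | name    | sales
---+---------+------
1  | Asimov  | 43108
2  | Atwood  | 22217
3  | Le Guin | 72648
4  | Atwood  | 31589
5  | Le Guin | 59938
6  | Atwood  | 9151 
7  | Asimov  | 74117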